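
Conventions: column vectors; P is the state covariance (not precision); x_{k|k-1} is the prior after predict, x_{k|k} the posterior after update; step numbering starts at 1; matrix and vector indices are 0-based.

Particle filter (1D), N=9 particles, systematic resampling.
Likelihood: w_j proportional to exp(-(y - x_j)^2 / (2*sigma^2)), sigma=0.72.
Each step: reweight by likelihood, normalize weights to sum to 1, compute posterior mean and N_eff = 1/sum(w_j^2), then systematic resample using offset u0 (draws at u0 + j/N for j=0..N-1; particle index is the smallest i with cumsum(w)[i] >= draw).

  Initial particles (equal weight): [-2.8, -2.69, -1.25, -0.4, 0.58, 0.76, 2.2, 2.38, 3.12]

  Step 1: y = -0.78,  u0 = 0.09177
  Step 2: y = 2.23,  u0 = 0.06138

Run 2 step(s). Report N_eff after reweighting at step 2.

N_eff = 1.9424

step 1: w=[0.0098, 0.0148, 0.4047, 0.4356, 0.0841, 0.0508, 0.0001, 0.0000, 0.0000]  mean=-0.6597  Neff=2.7510  idx=[2, 2, 2, 2, 3, 3, 3, 4, 5]
step 2: w=[0.0000, 0.0000, 0.0000, 0.0000, 0.0063, 0.0063, 0.0063, 0.3608, 0.6201]  mean=0.6728  Neff=1.9424  idx=[7, 7, 7, 8, 8, 8, 8, 8, 8]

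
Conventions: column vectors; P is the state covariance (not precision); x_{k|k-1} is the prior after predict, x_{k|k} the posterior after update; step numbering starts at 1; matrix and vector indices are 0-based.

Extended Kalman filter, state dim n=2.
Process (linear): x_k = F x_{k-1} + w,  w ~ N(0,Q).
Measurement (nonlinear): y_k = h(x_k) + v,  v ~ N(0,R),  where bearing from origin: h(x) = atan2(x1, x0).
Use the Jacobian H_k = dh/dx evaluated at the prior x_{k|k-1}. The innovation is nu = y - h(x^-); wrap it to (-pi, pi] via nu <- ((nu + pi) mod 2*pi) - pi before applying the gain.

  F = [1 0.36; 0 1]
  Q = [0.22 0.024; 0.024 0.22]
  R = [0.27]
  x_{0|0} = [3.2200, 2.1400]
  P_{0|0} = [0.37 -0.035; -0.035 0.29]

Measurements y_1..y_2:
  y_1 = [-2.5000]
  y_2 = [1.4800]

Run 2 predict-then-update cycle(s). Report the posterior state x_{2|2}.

x_post = [4.9421, 1.7319]

step 1: x^-=[3.9904, 2.1400]  P^-=[0.6024 0.0934; 0.0934 0.5100]  H_jac=[-0.1044 0.1946]  S=[0.2921]  K=[-0.1530; 0.3065]  nu=[-2.9923]  x^+=[4.4483, 1.2230]  P^+=[0.5955 0.1071; 0.1071 0.4826]
step 2: x^-=[4.8886, 1.2230]  P^-=[0.9552 0.3048; 0.3048 0.7026]  H_jac=[-0.0482 0.1925]  S=[0.2926]  K=[0.0433; 0.4121]  nu=[1.2349]  x^+=[4.9421, 1.7319]  P^+=[0.9546 0.2996; 0.2996 0.6529]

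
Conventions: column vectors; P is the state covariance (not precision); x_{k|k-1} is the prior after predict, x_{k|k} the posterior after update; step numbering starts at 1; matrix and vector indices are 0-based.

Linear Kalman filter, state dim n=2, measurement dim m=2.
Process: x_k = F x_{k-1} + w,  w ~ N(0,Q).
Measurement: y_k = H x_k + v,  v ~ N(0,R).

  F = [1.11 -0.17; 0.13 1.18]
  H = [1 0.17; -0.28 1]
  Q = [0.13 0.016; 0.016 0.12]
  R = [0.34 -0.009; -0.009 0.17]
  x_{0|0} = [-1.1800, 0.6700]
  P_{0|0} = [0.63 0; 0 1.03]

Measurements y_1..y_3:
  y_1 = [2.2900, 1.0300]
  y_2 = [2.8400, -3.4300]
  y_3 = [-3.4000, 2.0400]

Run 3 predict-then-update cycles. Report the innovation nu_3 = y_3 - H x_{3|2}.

step 1: x^-=[-1.4237, 0.6372]  P^-=[0.9360 -0.0997; -0.0997 1.5648]  S=[1.2873 -0.1000; -0.1000 1.8640]  K=[0.7018 -0.1564; 0.1964 0.8650]  nu=[3.6054, -0.0058]  x^+=[1.1073, 1.3402]  P^+=[0.2344 0.0327; 0.0327 0.1544]
step 2: x^-=[1.0013, 1.7254]  P^-=[0.4110 0.0610; 0.0610 0.3491]  S=[0.7818 -0.0066; -0.0066 0.5171]  K=[0.5381 -0.0977; 0.1594 0.6440]  nu=[1.5454, -4.8751]  x^+=[2.3090, -1.1679]  P^+=[0.1790 0.0287; 0.0287 0.1161]
step 3: x^-=[2.7615, -1.0779]  P^-=[0.3430 0.0555; 0.0555 0.2934]  S=[0.7104 -0.0024; -0.0024 0.4593]  K=[0.4959 -0.0859; 0.1503 0.6059]  nu=[-5.9782, 3.8912]  x^+=[-0.5371, 0.3811]  P^+=[0.1648 0.0271; 0.0271 0.1092]

innov = [-5.9782, 3.8912]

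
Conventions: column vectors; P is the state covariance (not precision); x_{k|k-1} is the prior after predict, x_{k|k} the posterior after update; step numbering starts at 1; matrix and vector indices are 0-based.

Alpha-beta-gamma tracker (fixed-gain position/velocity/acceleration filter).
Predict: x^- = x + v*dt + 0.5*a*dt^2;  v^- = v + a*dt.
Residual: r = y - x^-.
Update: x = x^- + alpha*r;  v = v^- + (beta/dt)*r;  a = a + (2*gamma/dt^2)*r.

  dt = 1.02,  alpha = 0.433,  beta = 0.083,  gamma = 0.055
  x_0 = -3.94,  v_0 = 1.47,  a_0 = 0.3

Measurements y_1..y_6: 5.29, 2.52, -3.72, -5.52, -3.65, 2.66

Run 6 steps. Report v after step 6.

step 1: x_pred=-2.2845  r=7.5745  x^+=0.9952  v^+=2.3924  a^+=1.1008
step 2: x_pred=4.0081  r=-1.4881  x^+=3.3638  v^+=3.3941  a^+=0.9435
step 3: x_pred=7.3166  r=-11.0366  x^+=2.5377  v^+=3.4584  a^+=-0.2234
step 4: x_pred=5.9491  r=-11.4691  x^+=0.9830  v^+=2.2973  a^+=-1.4360
step 5: x_pred=2.5793  r=-6.2293  x^+=-0.1180  v^+=0.3257  a^+=-2.0946
step 6: x_pred=-0.8754  r=3.5354  x^+=0.6554  v^+=-1.5231  a^+=-1.7208

v_post = -1.5231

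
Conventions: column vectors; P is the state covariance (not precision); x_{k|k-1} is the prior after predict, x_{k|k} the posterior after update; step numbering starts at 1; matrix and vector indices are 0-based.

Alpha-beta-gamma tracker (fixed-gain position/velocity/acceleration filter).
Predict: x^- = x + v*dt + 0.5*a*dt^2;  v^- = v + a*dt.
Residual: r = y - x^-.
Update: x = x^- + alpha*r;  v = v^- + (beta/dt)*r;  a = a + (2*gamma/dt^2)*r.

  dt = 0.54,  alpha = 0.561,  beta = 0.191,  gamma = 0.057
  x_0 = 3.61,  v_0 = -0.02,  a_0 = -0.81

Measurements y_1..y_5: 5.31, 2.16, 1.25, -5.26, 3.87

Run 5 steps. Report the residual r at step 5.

resid = 9.6701

step 1: x_pred=3.4811  r=1.8289  x^+=4.5071  v^+=0.1895  a^+=-0.0950
step 2: x_pred=4.5956  r=-2.4356  x^+=3.2292  v^+=-0.7233  a^+=-1.0472
step 3: x_pred=2.6860  r=-1.4360  x^+=1.8804  v^+=-1.7967  a^+=-1.6086
step 4: x_pred=0.6757  r=-5.9357  x^+=-2.6542  v^+=-4.7648  a^+=-3.9291
step 5: x_pred=-5.8001  r=9.6701  x^+=-0.3752  v^+=-3.4661  a^+=-0.1486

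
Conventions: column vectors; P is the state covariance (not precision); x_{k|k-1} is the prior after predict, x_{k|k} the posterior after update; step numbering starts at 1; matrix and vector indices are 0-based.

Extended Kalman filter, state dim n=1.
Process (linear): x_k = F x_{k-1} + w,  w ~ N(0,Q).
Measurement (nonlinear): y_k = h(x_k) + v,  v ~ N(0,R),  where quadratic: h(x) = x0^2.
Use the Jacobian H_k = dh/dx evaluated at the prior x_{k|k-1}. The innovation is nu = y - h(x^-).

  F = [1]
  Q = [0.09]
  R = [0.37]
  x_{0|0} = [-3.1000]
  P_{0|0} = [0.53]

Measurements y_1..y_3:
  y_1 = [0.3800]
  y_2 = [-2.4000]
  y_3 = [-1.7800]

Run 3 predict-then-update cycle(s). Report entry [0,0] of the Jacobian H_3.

step 1: x^-=[-3.1000]  P^-=[0.6200]  H_jac=[-6.2000]  S=[24.2028]  K=[-0.1588]  nu=[-9.2300]  x^+=[-1.6340]  P^+=[0.0095]
step 2: x^-=[-1.6340]  P^-=[0.0995]  H_jac=[-3.2681]  S=[1.4325]  K=[-0.2270]  nu=[-5.0701]  x^+=[-0.4834]  P^+=[0.0257]
step 3: x^-=[-0.4834]  P^-=[0.1157]  H_jac=[-0.9667]  S=[0.4781]  K=[-0.2339]  nu=[-2.0136]  x^+=[-0.0123]  P^+=[0.0895]

H_jac[0,0] = -0.9667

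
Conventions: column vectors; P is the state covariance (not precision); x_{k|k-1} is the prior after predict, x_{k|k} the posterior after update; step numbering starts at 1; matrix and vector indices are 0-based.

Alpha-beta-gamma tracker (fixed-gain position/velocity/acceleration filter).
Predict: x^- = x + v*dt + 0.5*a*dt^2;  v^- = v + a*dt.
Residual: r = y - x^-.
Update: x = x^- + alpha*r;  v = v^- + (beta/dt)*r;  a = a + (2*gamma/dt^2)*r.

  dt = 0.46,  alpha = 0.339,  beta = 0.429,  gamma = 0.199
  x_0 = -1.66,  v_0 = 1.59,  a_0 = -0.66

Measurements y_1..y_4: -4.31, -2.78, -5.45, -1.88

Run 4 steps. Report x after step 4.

x_post = -6.5951

step 1: x_pred=-0.9984  r=-3.3116  x^+=-2.1211  v^+=-1.8020  a^+=-6.8888
step 2: x_pred=-3.6788  r=0.8988  x^+=-3.3741  v^+=-4.1326  a^+=-5.1982
step 3: x_pred=-5.8251  r=0.3751  x^+=-5.6979  v^+=-6.1740  a^+=-4.4927
step 4: x_pred=-9.0133  r=7.1333  x^+=-6.5951  v^+=-1.5881  a^+=8.9243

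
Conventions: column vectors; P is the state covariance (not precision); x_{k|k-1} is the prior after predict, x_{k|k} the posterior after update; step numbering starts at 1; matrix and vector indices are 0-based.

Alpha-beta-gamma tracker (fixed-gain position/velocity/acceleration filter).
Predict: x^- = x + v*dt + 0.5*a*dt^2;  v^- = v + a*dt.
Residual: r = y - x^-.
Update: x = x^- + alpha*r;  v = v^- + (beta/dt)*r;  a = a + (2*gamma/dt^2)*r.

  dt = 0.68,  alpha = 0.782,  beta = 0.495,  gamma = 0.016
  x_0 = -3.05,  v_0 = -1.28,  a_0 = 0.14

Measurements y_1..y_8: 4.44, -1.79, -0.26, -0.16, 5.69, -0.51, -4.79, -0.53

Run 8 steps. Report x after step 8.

x_post = -1.9506

step 1: x_pred=-3.8880  r=8.3280  x^+=2.6245  v^+=4.8775  a^+=0.7163
step 2: x_pred=6.1068  r=-7.8968  x^+=-0.0685  v^+=-0.3838  a^+=0.1698
step 3: x_pred=-0.2902  r=0.0302  x^+=-0.2666  v^+=-0.2463  a^+=0.1719
step 4: x_pred=-0.3943  r=0.2343  x^+=-0.2111  v^+=0.0412  a^+=0.1881
step 5: x_pred=-0.1396  r=5.8296  x^+=4.4192  v^+=4.4127  a^+=0.5916
step 6: x_pred=7.5566  r=-8.0666  x^+=1.2485  v^+=-1.0570  a^+=0.0333
step 7: x_pred=0.5375  r=-5.3275  x^+=-3.6286  v^+=-4.9124  a^+=-0.3353
step 8: x_pred=-7.0466  r=6.5166  x^+=-1.9506  v^+=-0.3968  a^+=0.1156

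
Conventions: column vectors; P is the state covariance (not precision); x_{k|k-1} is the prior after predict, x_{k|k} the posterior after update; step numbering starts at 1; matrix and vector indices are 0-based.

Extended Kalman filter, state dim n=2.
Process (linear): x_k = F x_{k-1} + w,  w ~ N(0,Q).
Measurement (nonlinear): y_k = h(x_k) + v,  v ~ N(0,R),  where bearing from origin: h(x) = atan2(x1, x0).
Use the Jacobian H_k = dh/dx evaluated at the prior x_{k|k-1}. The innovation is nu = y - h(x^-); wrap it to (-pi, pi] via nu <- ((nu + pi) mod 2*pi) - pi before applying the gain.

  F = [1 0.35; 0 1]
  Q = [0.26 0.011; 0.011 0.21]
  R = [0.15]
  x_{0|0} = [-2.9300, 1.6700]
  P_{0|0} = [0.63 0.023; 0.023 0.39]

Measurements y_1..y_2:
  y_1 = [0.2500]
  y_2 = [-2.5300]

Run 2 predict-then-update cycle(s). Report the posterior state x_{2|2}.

x_post = [-1.9188, 3.6113]

step 1: x^-=[-2.3455, 1.6700]  P^-=[0.9539 0.1705; 0.1705 0.6000]  H_jac=[-0.2014 -0.2829]  S=[0.2562]  K=[-0.9384; -0.7967]  nu=[-2.2729]  x^+=[-0.2127, 3.4809]  P^+=[0.7283 -0.0210; -0.0210 0.4374]
step 2: x^-=[1.0057, 3.4809]  P^-=[1.0272 0.1431; 0.1431 0.6474]  H_jac=[-0.2652 0.0766]  S=[0.2202]  K=[-1.1871; 0.0530]  nu=[2.4636]  x^+=[-1.9188, 3.6113]  P^+=[0.7169 0.1569; 0.1569 0.6468]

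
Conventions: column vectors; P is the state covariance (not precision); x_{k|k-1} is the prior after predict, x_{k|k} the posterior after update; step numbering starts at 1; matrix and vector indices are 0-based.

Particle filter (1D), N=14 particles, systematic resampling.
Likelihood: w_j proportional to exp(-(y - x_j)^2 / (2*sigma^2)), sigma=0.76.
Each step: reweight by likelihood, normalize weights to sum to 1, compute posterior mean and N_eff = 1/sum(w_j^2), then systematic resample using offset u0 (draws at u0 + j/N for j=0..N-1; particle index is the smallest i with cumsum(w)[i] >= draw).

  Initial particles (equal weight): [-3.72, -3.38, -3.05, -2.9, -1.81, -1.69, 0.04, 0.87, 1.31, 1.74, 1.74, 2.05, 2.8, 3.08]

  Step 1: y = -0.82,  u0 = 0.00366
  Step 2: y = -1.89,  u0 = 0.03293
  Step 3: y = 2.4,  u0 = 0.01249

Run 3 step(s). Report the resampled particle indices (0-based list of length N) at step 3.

step 1: w=[0.0004, 0.0021, 0.0083, 0.0145, 0.2630, 0.3191, 0.3239, 0.0518, 0.0121, 0.0021, 0.0021, 0.0005, 0.0000, 0.0000]  mean=-1.0091  Neff=3.5840  idx=[2, 4, 4, 4, 5, 5, 5, 5, 5, 6, 6, 6, 6, 7]
step 2: w=[0.0377, 0.1200, 0.1200, 0.1200, 0.1166, 0.1166, 0.1166, 0.1166, 0.1166, 0.0048, 0.0048, 0.0048, 0.0048, 0.0002]  mean=-1.7508  Neff=8.8744  idx=[0, 1, 2, 2, 3, 3, 4, 5, 5, 6, 6, 7, 8, 8]
step 3: w=[0.0000, 0.0418, 0.0418, 0.0418, 0.0418, 0.0418, 0.0989, 0.0989, 0.0989, 0.0989, 0.0989, 0.0989, 0.0989, 0.0989]  mean=-1.7151  Neff=11.4983  idx=[1, 3, 4, 6, 6, 7, 8, 9, 9, 10, 11, 11, 12, 13]

resampled_idx = [1, 3, 4, 6, 6, 7, 8, 9, 9, 10, 11, 11, 12, 13]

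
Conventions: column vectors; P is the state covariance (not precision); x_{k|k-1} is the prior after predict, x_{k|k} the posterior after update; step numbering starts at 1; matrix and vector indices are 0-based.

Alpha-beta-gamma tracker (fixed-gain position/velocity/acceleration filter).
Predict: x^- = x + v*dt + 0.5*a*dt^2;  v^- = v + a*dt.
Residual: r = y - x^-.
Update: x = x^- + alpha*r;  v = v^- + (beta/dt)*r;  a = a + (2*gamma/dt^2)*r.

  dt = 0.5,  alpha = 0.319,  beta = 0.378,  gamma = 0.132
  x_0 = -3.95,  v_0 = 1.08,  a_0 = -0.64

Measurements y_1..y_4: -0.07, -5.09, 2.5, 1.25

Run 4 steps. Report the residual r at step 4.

resid = -0.4321

step 1: x_pred=-3.4900  r=3.4200  x^+=-2.3990  v^+=3.3455  a^+=2.9715
step 2: x_pred=-0.3548  r=-4.7352  x^+=-1.8653  v^+=1.2515  a^+=-2.0288
step 3: x_pred=-1.4932  r=3.9932  x^+=-0.2194  v^+=3.2559  a^+=2.1880
step 4: x_pred=1.6821  r=-0.4321  x^+=1.5443  v^+=4.0233  a^+=1.7317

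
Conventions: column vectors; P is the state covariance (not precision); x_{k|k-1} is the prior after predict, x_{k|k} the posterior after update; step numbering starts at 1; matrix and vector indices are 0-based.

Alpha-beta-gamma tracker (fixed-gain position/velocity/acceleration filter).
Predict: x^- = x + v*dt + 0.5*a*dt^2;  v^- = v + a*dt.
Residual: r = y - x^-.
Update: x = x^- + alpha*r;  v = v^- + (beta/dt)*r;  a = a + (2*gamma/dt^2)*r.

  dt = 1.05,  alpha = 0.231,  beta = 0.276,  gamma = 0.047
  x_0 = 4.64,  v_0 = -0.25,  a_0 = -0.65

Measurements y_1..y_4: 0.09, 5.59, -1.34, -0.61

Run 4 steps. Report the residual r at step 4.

step 1: x_pred=4.0192  r=-3.9292  x^+=3.1115  v^+=-1.9653  a^+=-0.9850
step 2: x_pred=0.5050  r=5.0850  x^+=1.6796  v^+=-1.6629  a^+=-0.5515
step 3: x_pred=-0.3705  r=-0.9695  x^+=-0.5944  v^+=-2.4968  a^+=-0.6341
step 4: x_pred=-3.5656  r=2.9556  x^+=-2.8829  v^+=-2.3857  a^+=-0.3821

resid = 2.9556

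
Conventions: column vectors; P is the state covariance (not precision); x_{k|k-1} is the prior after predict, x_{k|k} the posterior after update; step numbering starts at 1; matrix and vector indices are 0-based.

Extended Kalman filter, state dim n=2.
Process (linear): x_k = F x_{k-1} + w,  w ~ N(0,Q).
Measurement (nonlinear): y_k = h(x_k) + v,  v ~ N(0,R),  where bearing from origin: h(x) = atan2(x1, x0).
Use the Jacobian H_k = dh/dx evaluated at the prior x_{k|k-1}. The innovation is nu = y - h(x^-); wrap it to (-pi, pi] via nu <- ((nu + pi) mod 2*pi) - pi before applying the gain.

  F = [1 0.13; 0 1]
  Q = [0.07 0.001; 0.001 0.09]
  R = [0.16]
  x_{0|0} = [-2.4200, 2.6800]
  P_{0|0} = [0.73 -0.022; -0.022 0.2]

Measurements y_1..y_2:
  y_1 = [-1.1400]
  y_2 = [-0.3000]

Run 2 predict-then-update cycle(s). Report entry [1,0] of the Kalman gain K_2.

K[1,0] = -0.3899

step 1: x^-=[-2.0716, 2.6800]  P^-=[0.7977 0.0050; 0.0050 0.2900]  H_jac=[-0.2336 -0.1805]  S=[0.2134]  K=[-0.8773; -0.2508]  nu=[2.9143]  x^+=[-4.6284, 1.9490]  P^+=[0.6334 -0.0420; -0.0420 0.2766]
step 2: x^-=[-4.3751, 1.9490]  P^-=[0.6972 -0.0050; -0.0050 0.3666]  H_jac=[-0.0850 -0.1907]  S=[0.1782]  K=[-0.3270; -0.3899]  nu=[-3.0225]  x^+=[-3.3866, 3.1276]  P^+=[0.6781 -0.0277; -0.0277 0.3395]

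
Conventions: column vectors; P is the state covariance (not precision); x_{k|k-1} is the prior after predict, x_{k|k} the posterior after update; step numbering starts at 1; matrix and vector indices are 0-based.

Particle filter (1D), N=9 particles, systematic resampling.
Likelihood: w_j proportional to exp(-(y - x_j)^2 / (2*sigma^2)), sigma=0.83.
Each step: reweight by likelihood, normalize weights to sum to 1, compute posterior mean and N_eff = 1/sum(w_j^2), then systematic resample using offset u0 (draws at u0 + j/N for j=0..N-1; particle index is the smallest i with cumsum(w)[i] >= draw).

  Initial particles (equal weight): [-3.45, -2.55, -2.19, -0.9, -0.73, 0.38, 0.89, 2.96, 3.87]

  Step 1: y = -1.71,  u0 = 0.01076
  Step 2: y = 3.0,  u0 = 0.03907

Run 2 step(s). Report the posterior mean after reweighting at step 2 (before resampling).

post_mean = -0.8047

step 1: w=[0.0408, 0.2199, 0.3105, 0.2280, 0.1828, 0.0154, 0.0027, 0.0000, 0.0000]  mean=-1.7117  Neff=4.3098  idx=[0, 1, 1, 2, 2, 2, 3, 3, 4]
step 2: w=[0.0000, 0.0000, 0.0000, 0.0000, 0.0000, 0.0000, 0.2191, 0.2191, 0.5617]  mean=-0.8047  Neff=2.4302  idx=[6, 6, 7, 7, 8, 8, 8, 8, 8]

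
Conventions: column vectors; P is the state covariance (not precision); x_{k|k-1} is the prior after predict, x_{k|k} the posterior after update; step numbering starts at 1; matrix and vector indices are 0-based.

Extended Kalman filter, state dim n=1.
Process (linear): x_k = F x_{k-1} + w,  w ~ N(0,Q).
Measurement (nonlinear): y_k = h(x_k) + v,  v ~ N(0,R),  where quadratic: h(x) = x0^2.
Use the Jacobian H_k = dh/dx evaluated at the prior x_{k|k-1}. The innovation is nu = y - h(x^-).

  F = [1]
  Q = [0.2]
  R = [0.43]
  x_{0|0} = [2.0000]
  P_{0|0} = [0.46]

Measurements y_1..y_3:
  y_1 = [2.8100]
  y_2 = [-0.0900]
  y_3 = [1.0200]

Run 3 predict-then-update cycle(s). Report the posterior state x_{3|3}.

step 1: x^-=[2.0000]  P^-=[0.6600]  H_jac=[4.0000]  S=[10.9900]  K=[0.2402]  nu=[-1.1900]  x^+=[1.7141]  P^+=[0.0258]
step 2: x^-=[1.7141]  P^-=[0.2258]  H_jac=[3.4283]  S=[3.0841]  K=[0.2510]  nu=[-3.0283]  x^+=[0.9540]  P^+=[0.0315]
step 3: x^-=[0.9540]  P^-=[0.2315]  H_jac=[1.9079]  S=[1.2727]  K=[0.3470]  nu=[0.1099]  x^+=[0.9921]  P^+=[0.0782]

x_post = [0.9921]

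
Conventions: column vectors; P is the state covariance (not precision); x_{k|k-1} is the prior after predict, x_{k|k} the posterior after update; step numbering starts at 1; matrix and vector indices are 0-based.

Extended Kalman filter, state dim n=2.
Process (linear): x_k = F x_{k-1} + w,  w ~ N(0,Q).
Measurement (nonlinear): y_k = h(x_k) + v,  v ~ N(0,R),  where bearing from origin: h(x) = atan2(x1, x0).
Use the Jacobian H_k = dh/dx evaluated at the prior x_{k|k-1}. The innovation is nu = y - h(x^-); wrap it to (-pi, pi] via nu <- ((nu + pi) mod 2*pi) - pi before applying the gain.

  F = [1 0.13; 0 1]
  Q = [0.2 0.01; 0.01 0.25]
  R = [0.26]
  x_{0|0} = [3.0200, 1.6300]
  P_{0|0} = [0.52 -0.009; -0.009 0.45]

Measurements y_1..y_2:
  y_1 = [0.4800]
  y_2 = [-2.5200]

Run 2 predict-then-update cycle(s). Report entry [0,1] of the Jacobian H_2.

step 1: x^-=[3.2319, 1.6300]  P^-=[0.7253 0.0595; 0.0595 0.7000]  H_jac=[-0.1244 0.2467]  S=[0.3102]  K=[-0.2436; 0.5328]  nu=[0.0129]  x^+=[3.2288, 1.6369]  P^+=[0.7069 0.0998; 0.0998 0.6119]
step 2: x^-=[3.4416, 1.6369]  P^-=[0.9431 0.1893; 0.1893 0.8619]  H_jac=[-0.1127 0.2370]  S=[0.3103]  K=[-0.1980; 0.5895]  nu=[-2.9640]  x^+=[4.0284, -0.1105]  P^+=[0.9310 0.2255; 0.2255 0.7541]

H_jac[0,1] = 0.2370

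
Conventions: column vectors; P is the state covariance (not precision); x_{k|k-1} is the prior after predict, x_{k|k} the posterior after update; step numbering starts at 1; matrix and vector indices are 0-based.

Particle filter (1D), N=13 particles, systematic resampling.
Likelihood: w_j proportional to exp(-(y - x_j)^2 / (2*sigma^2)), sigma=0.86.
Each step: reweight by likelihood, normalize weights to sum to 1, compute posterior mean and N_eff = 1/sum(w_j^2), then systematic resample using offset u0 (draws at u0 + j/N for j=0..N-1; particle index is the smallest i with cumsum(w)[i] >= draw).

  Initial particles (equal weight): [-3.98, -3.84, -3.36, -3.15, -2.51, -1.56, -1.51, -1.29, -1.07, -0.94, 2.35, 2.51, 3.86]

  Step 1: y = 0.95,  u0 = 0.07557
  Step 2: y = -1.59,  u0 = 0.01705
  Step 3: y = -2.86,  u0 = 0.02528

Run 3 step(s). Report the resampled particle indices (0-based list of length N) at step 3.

resampled_idx = [0, 0, 1, 2, 2, 3, 4, 5, 6, 7, 9, 10, 12]

step 1: w=[0.0000, 0.0000, 0.0000, 0.0000, 0.0004, 0.0208, 0.0246, 0.0495, 0.0933, 0.1315, 0.3911, 0.2839, 0.0048]  mean=1.2923  Neff=3.8010  idx=[7, 8, 9, 9, 10, 10, 10, 10, 10, 11, 11, 11, 12]
step 2: w=[0.2871, 0.2542, 0.2293, 0.2293, 0.0000, 0.0000, 0.0000, 0.0000, 0.0000, 0.0000, 0.0000, 0.0000, 0.0000]  mean=-1.0734  Neff=3.9647  idx=[0, 0, 0, 0, 1, 1, 1, 2, 2, 2, 3, 3, 3]
step 3: w=[0.1184, 0.1184, 0.1184, 0.1184, 0.0718, 0.0718, 0.0718, 0.0518, 0.0518, 0.0518, 0.0518, 0.0518, 0.0518]  mean=-1.1337  Neff=11.4088  idx=[0, 0, 1, 2, 2, 3, 4, 5, 6, 7, 9, 10, 12]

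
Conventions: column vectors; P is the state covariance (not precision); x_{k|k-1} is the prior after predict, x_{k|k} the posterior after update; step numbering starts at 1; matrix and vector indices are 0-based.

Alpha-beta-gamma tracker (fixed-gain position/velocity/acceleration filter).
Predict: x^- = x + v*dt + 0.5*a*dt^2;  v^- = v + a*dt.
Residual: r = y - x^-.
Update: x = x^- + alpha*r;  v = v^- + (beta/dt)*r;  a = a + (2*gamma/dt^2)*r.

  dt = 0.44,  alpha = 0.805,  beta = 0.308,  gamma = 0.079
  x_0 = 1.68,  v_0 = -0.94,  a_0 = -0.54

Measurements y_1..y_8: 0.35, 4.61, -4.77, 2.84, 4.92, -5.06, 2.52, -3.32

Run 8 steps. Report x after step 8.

x_post = -2.3791

step 1: x_pred=1.2141  r=-0.8641  x^+=0.5185  v^+=-1.7825  a^+=-1.2452
step 2: x_pred=-0.3863  r=4.9963  x^+=3.6357  v^+=1.1670  a^+=2.8324
step 3: x_pred=4.4234  r=-9.1934  x^+=-2.9773  v^+=-4.0221  a^+=-4.6705
step 4: x_pred=-5.1991  r=8.0391  x^+=1.2724  v^+=-0.4497  a^+=1.8903
step 5: x_pred=1.2575  r=3.6625  x^+=4.2058  v^+=2.9458  a^+=4.8794
step 6: x_pred=5.9743  r=-11.0343  x^+=-2.9083  v^+=-2.6313  a^+=-4.1259
step 7: x_pred=-4.4655  r=6.9855  x^+=1.1578  v^+=0.4432  a^+=1.5751
step 8: x_pred=1.5053  r=-4.8253  x^+=-2.3791  v^+=-2.2415  a^+=-2.3629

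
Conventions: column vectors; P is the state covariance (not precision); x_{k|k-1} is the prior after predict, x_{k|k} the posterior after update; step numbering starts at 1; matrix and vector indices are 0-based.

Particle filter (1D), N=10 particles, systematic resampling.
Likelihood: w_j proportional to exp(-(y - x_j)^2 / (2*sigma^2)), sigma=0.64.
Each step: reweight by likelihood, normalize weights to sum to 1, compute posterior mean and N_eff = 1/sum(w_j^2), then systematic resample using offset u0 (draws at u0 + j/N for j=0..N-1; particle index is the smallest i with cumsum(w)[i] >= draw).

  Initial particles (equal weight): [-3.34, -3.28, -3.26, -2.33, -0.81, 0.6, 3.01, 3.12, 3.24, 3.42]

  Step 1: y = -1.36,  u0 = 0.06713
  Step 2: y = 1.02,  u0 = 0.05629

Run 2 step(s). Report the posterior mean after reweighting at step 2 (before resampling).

step 1: w=[0.0080, 0.0106, 0.0116, 0.3022, 0.6588, 0.0088, 0.0000, 0.0000, 0.0000, 0.0000]  mean=-1.3318  Neff=1.9019  idx=[3, 3, 3, 4, 4, 4, 4, 4, 4, 4]
step 2: w=[0.0000, 0.0000, 0.0000, 0.1429, 0.1429, 0.1429, 0.1429, 0.1429, 0.1429, 0.1429]  mean=-0.8100  Neff=7.0004  idx=[3, 4, 4, 5, 6, 6, 7, 8, 8, 9]

post_mean = -0.8100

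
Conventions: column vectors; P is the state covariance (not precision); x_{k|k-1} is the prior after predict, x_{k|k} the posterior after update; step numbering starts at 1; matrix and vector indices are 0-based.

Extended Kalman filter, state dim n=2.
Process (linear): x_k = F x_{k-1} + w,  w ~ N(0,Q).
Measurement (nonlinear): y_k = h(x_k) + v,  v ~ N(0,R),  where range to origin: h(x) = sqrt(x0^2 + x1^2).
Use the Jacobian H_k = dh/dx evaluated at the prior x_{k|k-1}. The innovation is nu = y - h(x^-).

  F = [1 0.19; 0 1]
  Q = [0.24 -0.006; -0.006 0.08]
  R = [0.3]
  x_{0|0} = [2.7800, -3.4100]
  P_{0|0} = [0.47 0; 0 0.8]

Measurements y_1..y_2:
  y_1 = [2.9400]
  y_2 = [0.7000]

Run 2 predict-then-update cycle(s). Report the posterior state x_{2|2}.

step 1: x^-=[2.1321, -3.4100]  P^-=[0.7389 0.1460; 0.1460 0.8800]  H_jac=[0.5302 -0.8479]  S=[1.0091]  K=[0.2655; -0.6627]  nu=[-1.0817]  x^+=[1.8449, -2.6931]  P^+=[0.6677 0.3236; 0.3236 0.4368]
step 2: x^-=[1.3332, -2.6931]  P^-=[1.0465 0.4006; 0.4006 0.5168]  H_jac=[0.4437 -0.8962]  S=[0.6025]  K=[0.1748; -0.4737]  nu=[-2.3051]  x^+=[0.9304, -1.6011]  P^+=[1.0281 0.4504; 0.4504 0.3816]

x_post = [0.9304, -1.6011]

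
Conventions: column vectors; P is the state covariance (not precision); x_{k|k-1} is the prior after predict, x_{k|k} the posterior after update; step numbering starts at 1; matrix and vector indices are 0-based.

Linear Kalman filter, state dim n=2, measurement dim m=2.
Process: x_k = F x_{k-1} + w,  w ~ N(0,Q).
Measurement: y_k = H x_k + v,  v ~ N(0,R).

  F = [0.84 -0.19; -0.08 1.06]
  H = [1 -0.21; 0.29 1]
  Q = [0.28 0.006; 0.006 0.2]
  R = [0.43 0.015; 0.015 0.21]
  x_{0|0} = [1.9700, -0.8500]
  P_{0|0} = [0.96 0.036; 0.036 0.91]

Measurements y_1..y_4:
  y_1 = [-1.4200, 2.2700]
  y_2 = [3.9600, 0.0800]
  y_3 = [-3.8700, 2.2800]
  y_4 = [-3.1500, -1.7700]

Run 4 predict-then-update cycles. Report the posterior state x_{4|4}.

step 1: x^-=[1.8163, -1.0586]  P^-=[0.9787 -0.2092; -0.2092 1.2225]  S=[1.5505 -0.1543; -0.1543 1.3935]  K=[0.6723 0.1280; -0.2199 0.8094]  nu=[-3.4586, 2.8019]  x^+=[-0.1502, 1.9699]  P^+=[0.2816 -0.0447; -0.0447 0.1796]
step 2: x^-=[-0.5005, 2.1001]  P^-=[0.4995 -0.0896; -0.0896 0.4112]  S=[0.9852 -0.0106; -0.0106 0.6113]  K=[0.5271 0.0996; -0.1718 0.6272]  nu=[4.9015, -1.8750]  x^+=[1.8965, 0.0819]  P^+=[0.2208 -0.0352; -0.0352 0.1394]
step 3: x^-=[1.5775, -0.0649]  P^-=[0.4520 -0.0688; -0.0688 0.3640]  S=[0.9270 0.0051; 0.0051 0.5721]  K=[0.5027 0.1045; -0.1599 0.6028]  nu=[-5.4611, 1.8874]  x^+=[-0.9704, 1.9462]  P^+=[0.2110 -0.0317; -0.0317 0.1334]
step 4: x^-=[-1.1849, 2.1407]  P^-=[0.4439 -0.0638; -0.0638 0.3566]  S=[0.9164 0.0089; 0.0089 0.5669]  K=[0.4979 0.1067; -0.1572 0.5988]  nu=[-1.5155, -3.5670]  x^+=[-2.3202, 0.2427]  P^+=[0.2092 -0.0308; -0.0308 0.1323]

x_post = [-2.3202, 0.2427]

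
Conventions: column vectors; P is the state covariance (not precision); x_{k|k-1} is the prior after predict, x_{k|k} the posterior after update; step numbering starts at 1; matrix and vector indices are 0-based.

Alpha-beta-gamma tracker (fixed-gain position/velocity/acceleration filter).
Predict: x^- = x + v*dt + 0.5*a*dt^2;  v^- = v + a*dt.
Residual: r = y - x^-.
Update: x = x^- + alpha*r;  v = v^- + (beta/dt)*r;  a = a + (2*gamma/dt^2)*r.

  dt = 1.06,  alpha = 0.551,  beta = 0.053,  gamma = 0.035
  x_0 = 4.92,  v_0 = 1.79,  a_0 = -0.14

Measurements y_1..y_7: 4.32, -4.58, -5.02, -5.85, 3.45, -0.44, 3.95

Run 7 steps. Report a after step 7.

step 1: x_pred=6.7387  r=-2.4187  x^+=5.4060  v^+=1.5207  a^+=-0.2907
step 2: x_pred=6.8546  r=-11.4346  x^+=0.5541  v^+=0.6408  a^+=-1.0031
step 3: x_pred=0.6699  r=-5.6899  x^+=-2.4652  v^+=-0.7069  a^+=-1.3575
step 4: x_pred=-3.9773  r=-1.8727  x^+=-5.0091  v^+=-2.2396  a^+=-1.4742
step 5: x_pred=-8.2113  r=11.6613  x^+=-1.7859  v^+=-3.2192  a^+=-0.7477
step 6: x_pred=-5.6183  r=5.1783  x^+=-2.7651  v^+=-3.7528  a^+=-0.4251
step 7: x_pred=-6.9819  r=10.9319  x^+=-0.9584  v^+=-3.6568  a^+=0.2559

a_post = 0.2559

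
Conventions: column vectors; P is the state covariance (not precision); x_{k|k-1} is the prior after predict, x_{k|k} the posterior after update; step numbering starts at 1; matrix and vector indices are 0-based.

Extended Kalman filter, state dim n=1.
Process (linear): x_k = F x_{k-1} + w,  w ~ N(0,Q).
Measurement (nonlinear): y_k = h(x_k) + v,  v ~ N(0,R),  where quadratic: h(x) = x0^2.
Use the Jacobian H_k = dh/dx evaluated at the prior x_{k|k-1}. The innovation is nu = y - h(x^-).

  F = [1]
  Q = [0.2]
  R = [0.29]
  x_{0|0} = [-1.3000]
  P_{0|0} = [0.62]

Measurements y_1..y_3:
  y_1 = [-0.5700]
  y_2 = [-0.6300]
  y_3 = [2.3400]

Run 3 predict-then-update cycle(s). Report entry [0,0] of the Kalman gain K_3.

step 1: x^-=[-1.3000]  P^-=[0.8200]  H_jac=[-2.6000]  S=[5.8332]  K=[-0.3655]  nu=[-2.2600]  x^+=[-0.4740]  P^+=[0.0408]
step 2: x^-=[-0.4740]  P^-=[0.2408]  H_jac=[-0.9480]  S=[0.5064]  K=[-0.4507]  nu=[-0.8547]  x^+=[-0.0888]  P^+=[0.1379]
step 3: x^-=[-0.0888]  P^-=[0.3379]  H_jac=[-0.1775]  S=[0.3006]  K=[-0.1995]  nu=[2.3321]  x^+=[-0.5540]  P^+=[0.3259]

K[0,0] = -0.1995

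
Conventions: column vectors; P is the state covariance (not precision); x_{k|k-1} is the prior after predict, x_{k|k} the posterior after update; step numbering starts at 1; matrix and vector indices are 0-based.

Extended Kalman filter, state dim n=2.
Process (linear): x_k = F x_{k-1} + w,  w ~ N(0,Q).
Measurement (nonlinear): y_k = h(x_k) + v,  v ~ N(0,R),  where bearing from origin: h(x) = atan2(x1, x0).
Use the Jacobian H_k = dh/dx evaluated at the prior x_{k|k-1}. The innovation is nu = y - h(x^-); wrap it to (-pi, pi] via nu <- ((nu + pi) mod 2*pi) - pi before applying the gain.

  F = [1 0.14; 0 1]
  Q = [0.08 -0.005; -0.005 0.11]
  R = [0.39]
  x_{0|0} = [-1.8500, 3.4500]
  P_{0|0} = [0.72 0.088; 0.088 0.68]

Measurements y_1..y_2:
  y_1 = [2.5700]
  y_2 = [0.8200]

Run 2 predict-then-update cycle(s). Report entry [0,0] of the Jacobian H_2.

H_jac[0,0] = -0.2679

step 1: x^-=[-1.3670, 3.4500]  P^-=[0.8380 0.1782; 0.1782 0.7900]  H_jac=[-0.2505 -0.0993]  S=[0.4592]  K=[-0.4956; -0.2680]  nu=[0.6219]  x^+=[-1.6753, 3.2833]  P^+=[0.7251 0.1172; 0.1172 0.7570]
step 2: x^-=[-1.2156, 3.2833]  P^-=[0.8528 0.2182; 0.2182 0.8670]  H_jac=[-0.2679 -0.0992]  S=[0.4713]  K=[-0.5306; -0.3064]  nu=[-1.1054]  x^+=[-0.6291, 3.6221]  P^+=[0.7201 0.1416; 0.1416 0.8228]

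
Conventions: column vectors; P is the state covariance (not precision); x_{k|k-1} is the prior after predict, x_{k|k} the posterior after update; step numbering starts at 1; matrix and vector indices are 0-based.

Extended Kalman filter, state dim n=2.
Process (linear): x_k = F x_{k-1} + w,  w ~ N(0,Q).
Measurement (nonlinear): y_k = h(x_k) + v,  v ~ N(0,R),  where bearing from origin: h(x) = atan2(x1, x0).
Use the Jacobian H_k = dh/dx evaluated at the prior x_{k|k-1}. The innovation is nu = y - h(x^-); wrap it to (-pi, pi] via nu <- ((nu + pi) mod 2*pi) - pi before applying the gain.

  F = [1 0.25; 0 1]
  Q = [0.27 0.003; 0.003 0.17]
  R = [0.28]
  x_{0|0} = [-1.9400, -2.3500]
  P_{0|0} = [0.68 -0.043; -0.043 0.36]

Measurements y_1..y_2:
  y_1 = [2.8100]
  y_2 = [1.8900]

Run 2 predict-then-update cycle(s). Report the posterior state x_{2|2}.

step 1: x^-=[-2.5275, -2.3500]  P^-=[0.9510 0.0500; 0.0500 0.5300]  H_jac=[0.1973 -0.2122]  S=[0.3367]  K=[0.5258; -0.3047]  nu=[-1.0806]  x^+=[-3.0956, -2.0207]  P^+=[0.8579 0.1039; 0.1039 0.4987]
step 2: x^-=[-3.6008, -2.0207]  P^-=[1.2111 0.2316; 0.2316 0.6687]  H_jac=[0.1185 -0.2112]  S=[0.3152]  K=[0.3001; -0.3609]  nu=[-1.7630]  x^+=[-4.1300, -1.3844]  P^+=[1.1827 0.2658; 0.2658 0.6277]

x_post = [-4.1300, -1.3844]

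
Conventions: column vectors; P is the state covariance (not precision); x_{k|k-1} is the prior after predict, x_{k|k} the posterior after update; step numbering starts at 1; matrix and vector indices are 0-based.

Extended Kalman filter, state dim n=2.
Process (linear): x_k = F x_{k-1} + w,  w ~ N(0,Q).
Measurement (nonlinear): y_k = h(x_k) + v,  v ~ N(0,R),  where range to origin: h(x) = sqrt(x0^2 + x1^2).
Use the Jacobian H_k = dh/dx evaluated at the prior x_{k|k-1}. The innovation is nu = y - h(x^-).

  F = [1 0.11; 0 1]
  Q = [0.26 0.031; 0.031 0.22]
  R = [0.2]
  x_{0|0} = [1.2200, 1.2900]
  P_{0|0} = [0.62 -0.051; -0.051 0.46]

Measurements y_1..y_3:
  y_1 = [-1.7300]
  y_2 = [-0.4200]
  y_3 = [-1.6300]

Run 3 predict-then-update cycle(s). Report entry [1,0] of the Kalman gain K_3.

K[1,0] = -0.7859

step 1: x^-=[1.3619, 1.2900]  P^-=[0.8743 0.0306; 0.0306 0.6800]  H_jac=[0.7260 0.6877]  S=[1.0130]  K=[0.6474; 0.4836]  nu=[-3.6059]  x^+=[-0.9726, -0.4536]  P^+=[0.4498 -0.2865; -0.2865 0.4431]
step 2: x^-=[-1.0225, -0.4536]  P^-=[0.6521 -0.2068; -0.2068 0.6631]  H_jac=[-0.9141 -0.4055]  S=[0.7006]  K=[-0.7311; -0.1141]  nu=[-1.5386]  x^+=[0.1024, -0.2781]  P^+=[0.2776 -0.2652; -0.2652 0.6540]
step 3: x^-=[0.0718, -0.2781]  P^-=[0.4872 -0.1623; -0.1623 0.8740]  H_jac=[0.2498 -0.9683]  S=[1.1284]  K=[0.2471; -0.7859]  nu=[-1.9173]  x^+=[-0.4020, 1.2287]  P^+=[0.4183 0.0569; 0.0569 0.1770]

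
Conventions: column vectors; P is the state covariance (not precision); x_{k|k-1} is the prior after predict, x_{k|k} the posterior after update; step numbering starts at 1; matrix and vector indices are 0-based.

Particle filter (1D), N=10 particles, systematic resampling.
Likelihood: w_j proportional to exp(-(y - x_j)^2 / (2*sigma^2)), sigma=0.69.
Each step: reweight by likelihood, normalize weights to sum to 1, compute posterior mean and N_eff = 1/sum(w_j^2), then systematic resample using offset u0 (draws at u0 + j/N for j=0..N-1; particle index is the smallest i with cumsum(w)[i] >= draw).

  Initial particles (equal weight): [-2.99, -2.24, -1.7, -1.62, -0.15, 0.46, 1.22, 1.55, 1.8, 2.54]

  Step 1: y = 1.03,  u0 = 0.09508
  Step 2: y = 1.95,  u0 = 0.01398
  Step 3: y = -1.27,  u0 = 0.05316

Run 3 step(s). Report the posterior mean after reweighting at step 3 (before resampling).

post_mean = 0.5363

step 1: w=[0.0000, 0.0000, 0.0001, 0.0002, 0.0705, 0.2163, 0.2929, 0.2290, 0.1632, 0.0277]  mean=1.1650  Neff=4.5996  idx=[5, 5, 6, 6, 6, 7, 7, 7, 8, 9]
step 2: w=[0.0159, 0.0159, 0.0934, 0.0934, 0.0934, 0.1382, 0.1382, 0.1382, 0.1597, 0.1135]  mean=1.5751  Neff=8.1691  idx=[0, 2, 3, 5, 5, 6, 7, 7, 8, 9]
step 3: w=[0.9112, 0.0314, 0.0314, 0.0050, 0.0050, 0.0050, 0.0050, 0.0050, 0.0011, 0.0000]  mean=0.5363  Neff=1.2013  idx=[0, 0, 0, 0, 0, 0, 0, 0, 0, 2]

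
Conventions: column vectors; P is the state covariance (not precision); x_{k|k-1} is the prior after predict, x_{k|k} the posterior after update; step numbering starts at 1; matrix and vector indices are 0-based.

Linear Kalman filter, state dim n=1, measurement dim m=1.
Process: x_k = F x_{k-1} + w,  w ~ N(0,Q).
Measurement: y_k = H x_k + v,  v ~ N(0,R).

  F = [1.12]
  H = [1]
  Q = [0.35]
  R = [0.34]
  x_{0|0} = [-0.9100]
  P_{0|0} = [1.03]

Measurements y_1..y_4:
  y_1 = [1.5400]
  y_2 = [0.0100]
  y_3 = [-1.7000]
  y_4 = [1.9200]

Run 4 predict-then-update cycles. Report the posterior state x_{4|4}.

x_post = [0.8722]

step 1: x^-=[-1.0192]  P^-=[1.6420]  S=[1.9820]  K=[0.8285]  nu=[2.5592]  x^+=[1.1010]  P^+=[0.2817]
step 2: x^-=[1.2331]  P^-=[0.7033]  S=[1.0433]  K=[0.6741]  nu=[-1.2231]  x^+=[0.4086]  P^+=[0.2292]
step 3: x^-=[0.4576]  P^-=[0.6375]  S=[0.9775]  K=[0.6522]  nu=[-2.1576]  x^+=[-0.9495]  P^+=[0.2217]
step 4: x^-=[-1.0635]  P^-=[0.6282]  S=[0.9682]  K=[0.6488]  nu=[2.9835]  x^+=[0.8722]  P^+=[0.2206]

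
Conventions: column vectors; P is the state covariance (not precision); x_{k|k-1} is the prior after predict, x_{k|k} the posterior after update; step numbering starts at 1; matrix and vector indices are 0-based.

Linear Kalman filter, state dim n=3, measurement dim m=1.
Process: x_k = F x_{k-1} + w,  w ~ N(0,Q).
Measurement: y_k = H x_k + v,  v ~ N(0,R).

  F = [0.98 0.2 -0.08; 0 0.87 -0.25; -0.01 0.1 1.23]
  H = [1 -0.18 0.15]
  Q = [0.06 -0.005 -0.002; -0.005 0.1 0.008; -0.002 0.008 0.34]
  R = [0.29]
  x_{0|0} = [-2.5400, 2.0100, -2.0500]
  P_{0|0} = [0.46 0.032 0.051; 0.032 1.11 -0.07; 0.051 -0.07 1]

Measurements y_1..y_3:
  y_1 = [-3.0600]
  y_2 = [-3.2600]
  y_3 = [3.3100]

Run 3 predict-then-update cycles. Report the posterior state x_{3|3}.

x_post = [2.2176, 5.4405, -3.9416]

step 1: x^-=[-1.9232, 2.2612, -2.2951]  P^-=[0.5594 0.2313 -0.0348; 0.2313 1.0331 -0.2762; -0.0348 -0.2762 1.8455]  S=[0.8456]  K=[0.6061; 0.0046; 0.3451]  nu=[-0.3855]  x^+=[-2.1569, 2.2594, -2.4281]  P^+=[0.2487 0.2289 -0.2116; 0.2289 1.0331 -0.2776; -0.2116 -0.2776 1.7448]
step 2: x^-=[-1.4676, 2.5727, -2.7391]  P^-=[0.4832 0.4899 -0.4548; 0.4899 1.1117 -0.7313; -0.4548 -0.7313 2.9266]  S=[0.6017]  K=[0.5431; 0.2993; 0.1924]  nu=[-0.9184]  x^+=[-1.9664, 2.2979, -2.9158]  P^+=[0.3057 0.3921 -0.5177; 0.3921 1.0579 -0.7659; -0.5177 -0.7659 2.9043]
step 3: x^-=[-1.2342, 2.7281, -3.3370]  P^-=[0.6739 0.7899 -1.0387; 0.7899 1.4154 -1.5982; -1.0387 -1.5982 4.5680]  S=[0.6029]  K=[0.6235; 0.4900; -0.1092]  nu=[5.5358]  x^+=[2.2176, 5.4405, -3.9416]  P^+=[0.4395 0.6057 -0.9977; 0.6057 1.2707 -1.5660; -0.9977 -1.5660 4.5608]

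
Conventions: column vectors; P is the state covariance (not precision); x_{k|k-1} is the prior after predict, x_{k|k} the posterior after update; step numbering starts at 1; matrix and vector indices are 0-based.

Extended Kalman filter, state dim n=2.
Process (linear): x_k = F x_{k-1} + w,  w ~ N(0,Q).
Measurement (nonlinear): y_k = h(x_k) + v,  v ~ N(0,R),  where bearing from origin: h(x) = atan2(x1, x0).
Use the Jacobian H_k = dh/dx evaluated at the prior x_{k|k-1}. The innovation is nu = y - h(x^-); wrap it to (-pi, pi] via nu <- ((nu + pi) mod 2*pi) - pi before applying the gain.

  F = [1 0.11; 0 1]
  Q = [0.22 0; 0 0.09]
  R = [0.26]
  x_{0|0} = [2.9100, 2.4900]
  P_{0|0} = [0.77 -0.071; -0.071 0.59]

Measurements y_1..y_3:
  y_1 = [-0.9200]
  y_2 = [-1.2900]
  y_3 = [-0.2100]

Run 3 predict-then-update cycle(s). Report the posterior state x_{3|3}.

x_post = [4.7270, 0.8292]

step 1: x^-=[3.1839, 2.4900]  P^-=[0.9815 -0.0061; -0.0061 0.6800]  H_jac=[-0.1524 0.1949]  S=[0.3090]  K=[-0.4880; 0.4319]  nu=[-1.5837]  x^+=[3.9567, 1.8060]  P^+=[0.9079 0.0590; 0.0590 0.6224]
step 2: x^-=[4.1554, 1.8060]  P^-=[1.1485 0.1275; 0.1275 0.7124]  H_jac=[-0.0880 0.2024]  S=[0.2935]  K=[-0.2563; 0.4530]  nu=[-1.7000]  x^+=[4.5911, 1.0359]  P^+=[1.1292 0.1616; 0.1616 0.6521]
step 3: x^-=[4.7050, 1.0359]  P^-=[1.3926 0.2333; 0.2333 0.7421]  H_jac=[-0.0446 0.2027]  S=[0.2890]  K=[-0.0514; 0.4844]  nu=[-0.4267]  x^+=[4.7270, 0.8292]  P^+=[1.3918 0.2405; 0.2405 0.6743]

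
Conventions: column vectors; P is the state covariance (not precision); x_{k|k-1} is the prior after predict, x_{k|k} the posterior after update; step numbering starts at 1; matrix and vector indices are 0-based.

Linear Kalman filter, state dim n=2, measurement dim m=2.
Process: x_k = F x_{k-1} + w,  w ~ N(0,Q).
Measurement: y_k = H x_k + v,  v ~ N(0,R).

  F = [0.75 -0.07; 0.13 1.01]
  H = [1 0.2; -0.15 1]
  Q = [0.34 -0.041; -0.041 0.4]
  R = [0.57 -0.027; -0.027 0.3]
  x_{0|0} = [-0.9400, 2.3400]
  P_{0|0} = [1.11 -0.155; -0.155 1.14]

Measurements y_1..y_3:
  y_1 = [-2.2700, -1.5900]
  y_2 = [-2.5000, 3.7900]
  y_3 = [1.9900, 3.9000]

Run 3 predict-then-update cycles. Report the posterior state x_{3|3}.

x_post = [-0.4091, 3.2615]

step 1: x^-=[-0.8688, 2.2412]  P^-=[0.9862 -0.1294; -0.1294 1.5410]  S=[1.5661 0.0078; 0.0078 1.9020]  K=[0.6139 -0.1483; 0.1101 0.8199]  nu=[-1.8494, -3.9615]  x^+=[-1.4167, -1.2107]  P^+=[0.3555 -0.0077; -0.0077 0.2419]
step 2: x^-=[-0.9778, -1.4070]  P^-=[0.5420 -0.0292; -0.0292 0.6507]  S=[1.1263 -0.0065; -0.0065 0.9716]  K=[0.4754 -0.1106; 0.0935 0.6748]  nu=[-1.2408, 5.0503]  x^+=[-2.1260, 1.8850]  P^+=[0.2749 -0.0048; -0.0048 0.1992]
step 3: x^-=[-1.7265, 1.6275]  P^-=[0.4961 -0.0319; -0.0319 0.6066]  S=[1.0776 -0.0110; -0.0110 0.9273]  K=[0.4533 -0.1092; 0.0898 0.6604]  nu=[3.3910, 2.0135]  x^+=[-0.4091, 3.2615]  P^+=[0.2625 -0.0056; -0.0056 0.1948]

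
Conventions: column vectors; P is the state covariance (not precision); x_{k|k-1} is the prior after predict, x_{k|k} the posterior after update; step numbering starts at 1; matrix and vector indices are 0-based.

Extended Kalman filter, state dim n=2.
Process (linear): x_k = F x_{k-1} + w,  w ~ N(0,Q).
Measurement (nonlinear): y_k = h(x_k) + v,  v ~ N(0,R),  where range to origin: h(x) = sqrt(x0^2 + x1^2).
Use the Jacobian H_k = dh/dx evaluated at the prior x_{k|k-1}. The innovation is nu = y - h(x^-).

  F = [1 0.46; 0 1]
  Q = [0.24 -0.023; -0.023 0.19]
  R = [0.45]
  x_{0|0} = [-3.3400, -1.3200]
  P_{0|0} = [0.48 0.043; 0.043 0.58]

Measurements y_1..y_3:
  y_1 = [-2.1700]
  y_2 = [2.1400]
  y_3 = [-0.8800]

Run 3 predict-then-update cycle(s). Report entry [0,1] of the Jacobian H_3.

step 1: x^-=[-3.9472, -1.3200]  P^-=[0.8823 0.2868; 0.2868 0.7700]  H_jac=[-0.9484 -0.3172]  S=[1.4935]  K=[-0.6211; -0.3456]  nu=[-6.3321]  x^+=[-0.0140, 0.8685]  P^+=[0.3060 -0.0338; -0.0338 0.5916]
step 2: x^-=[0.3855, 0.8685]  P^-=[0.6401 0.2153; 0.2153 0.7816]  H_jac=[0.4057 0.9140]  S=[1.3680]  K=[0.3337; 0.5861]  nu=[1.1898]  x^+=[0.7825, 1.5658]  P^+=[0.4878 -0.0522; -0.0522 0.3117]
step 3: x^-=[1.5028, 1.5658]  P^-=[0.7457 0.0682; 0.0682 0.5017]  H_jac=[0.6924 0.7215]  S=[1.1368]  K=[0.4975; 0.3599]  nu=[-3.0503]  x^+=[-0.0147, 0.4679]  P^+=[0.4644 -0.1354; -0.1354 0.3544]

H_jac[0,1] = 0.7215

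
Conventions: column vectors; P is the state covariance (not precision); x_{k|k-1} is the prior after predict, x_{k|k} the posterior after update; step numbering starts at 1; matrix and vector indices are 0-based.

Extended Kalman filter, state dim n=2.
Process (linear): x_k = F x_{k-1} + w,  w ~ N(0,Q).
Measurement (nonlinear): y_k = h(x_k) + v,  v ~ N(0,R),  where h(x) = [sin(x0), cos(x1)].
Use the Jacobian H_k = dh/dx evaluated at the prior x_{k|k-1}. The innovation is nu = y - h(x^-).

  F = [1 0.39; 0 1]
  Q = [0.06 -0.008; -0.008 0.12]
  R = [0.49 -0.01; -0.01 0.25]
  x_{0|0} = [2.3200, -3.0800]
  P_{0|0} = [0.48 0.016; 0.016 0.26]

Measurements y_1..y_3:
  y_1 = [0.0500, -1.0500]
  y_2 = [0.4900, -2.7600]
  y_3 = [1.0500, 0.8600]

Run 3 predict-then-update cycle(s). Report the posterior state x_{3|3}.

step 1: x^-=[1.1188, -3.0800]  P^-=[0.5920 0.1094; 0.1094 0.3800]  H_jac=[0.4368 0.0000; 0.0000 0.0616]  S=[0.6029 -0.0071; -0.0071 0.2514]  K=[0.4293 0.0388; 0.0804 0.0953]  nu=[-0.8496, -0.0519]  x^+=[0.7520, -3.1532]  P^+=[0.4808 0.0880; 0.0880 0.3739]
step 2: x^-=[-0.4777, -3.1532]  P^-=[0.6663 0.2258; 0.2258 0.4939]  H_jac=[0.8881 0.0000; 0.0000 -0.0116]  S=[1.0154 -0.0123; -0.0123 0.2501]  K=[0.5829 0.0182; 0.1973 -0.0132]  nu=[0.9497, -1.7601]  x^+=[0.0438, -2.9425]  P^+=[0.3214 0.1090; 0.1090 0.4543]
step 3: x^-=[-1.1038, -2.9425]  P^-=[0.5356 0.2782; 0.2782 0.5743]  H_jac=[0.4502 0.0000; 0.0000 0.1978]  S=[0.5986 0.0148; 0.0148 0.2725]  K=[0.3984 0.1803; 0.1992 0.4060]  nu=[1.9429, 1.8402]  x^+=[0.0021, -1.8082]  P^+=[0.4296 0.2078; 0.2078 0.5032]

x_post = [0.0021, -1.8082]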